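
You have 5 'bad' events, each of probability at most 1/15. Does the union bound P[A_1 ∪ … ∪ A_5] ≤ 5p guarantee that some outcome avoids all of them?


Union bound: P[∪_{i=1}^{5} A_i] ≤ Σ_i P[A_i] ≤ 5·p = 5·(1/15) = 1/3.
Numerically: 1/3 ≈ 0.33333.
Is 1/3 < 1? YES.
Since P[∪ A_i] ≤ 1/3 < 1, the complement has P[∩ A_i^c] ≥ 1 − 1/3 = 2/3 > 0, so some outcome avoids every A_i.

5·p = 1/3 ≈ 0.33333; existence CERTIFIED by the union bound.


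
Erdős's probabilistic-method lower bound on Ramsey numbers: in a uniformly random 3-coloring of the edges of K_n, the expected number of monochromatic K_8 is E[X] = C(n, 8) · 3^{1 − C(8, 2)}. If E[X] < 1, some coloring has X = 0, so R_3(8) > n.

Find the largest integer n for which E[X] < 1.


We need C(n, 8) · 3^{1 − 28} < 1, i.e. C(n, 8) < 3^{28 − 1} = 7625597484987.
Check values of n near the boundary:
  n = 153: C(153, 8) = 6183023199255; 6183023199255 < 7625597484987? YES
  n = 154: C(154, 8) = 6521818990995; 6521818990995 < 7625597484987? YES
  n = 155: C(155, 8) = 6876747915675; 6876747915675 < 7625597484987? YES
  n = 156: C(156, 8) = 7248464019225; 7248464019225 < 7625597484987? YES
  n = 157: C(157, 8) = 7637643295425; 7637643295425 < 7625597484987? NO
  n = 158: C(158, 8) = 8044984271181; 8044984271181 < 7625597484987? NO
  n = 159: C(159, 8) = 8471208603429; 8471208603429 < 7625597484987? NO
The largest n with C(n, 8) < 7625597484987 is n = 156 (where E[X] = 805384891025/847288609443 ≈ 0.95054). Hence R_3(8) > 156, i.e. R_3(8) ≥ 157.

Largest n = 156; hence R_3(8) > 156.


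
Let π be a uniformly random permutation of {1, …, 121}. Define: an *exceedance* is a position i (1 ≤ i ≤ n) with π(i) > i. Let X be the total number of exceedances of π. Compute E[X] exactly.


Write X = Σ_{i=1}^{121} X_i, where X_i = 1_{π(i) > i}.
For each fixed i, π(i) is uniform over {1, …, 121} (marginal of a uniform permutation), so P[π(i) > i] = (n − i)/n. Summing: Σ_{i=1}^{121} (n − i)/n = (0 + 1 + … + 120)/121 = 121(121 − 1)/(2·121) = (121 − 1)/2.
Hence E[X] = Σ_{i=1}^{121} (121 − i)/121 = 60 ≈ 60.00000.

E[X] = 60 = 60.00000.


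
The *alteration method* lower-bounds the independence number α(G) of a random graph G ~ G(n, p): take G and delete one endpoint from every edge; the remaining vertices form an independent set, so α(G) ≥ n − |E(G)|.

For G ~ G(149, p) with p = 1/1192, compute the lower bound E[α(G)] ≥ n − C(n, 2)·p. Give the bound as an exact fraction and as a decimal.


E[|E(G)|] = C(149, 2)·p = 11026 · (1/1192) = 37/4.
E[α(G)] ≥ n − E[|E(G)|] = 149 − 37/4 = 559/4.
Numerically: ≈ 139.750.
(This is only a lower bound; the true E[α(G)] may be larger.)

E[α(G)] ≥ 559/4 ≈ 139.750.


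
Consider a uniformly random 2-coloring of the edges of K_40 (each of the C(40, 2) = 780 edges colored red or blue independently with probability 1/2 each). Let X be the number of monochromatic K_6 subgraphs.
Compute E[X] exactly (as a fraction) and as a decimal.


Let X = Σ_S X_S over the C(40, 6) = 3838380 subsets S of size 6, where X_S = 1 if the K_6 on S is monochromatic.
For a fixed S, the K_6 on S has C(6, 2) = 15 edges. P[all 15 edges red] = (1/2)^15, and likewise for blue, so P[monochromatic] = 2·(1/2)^15 = 2^{1 − 15} = 1/16384.
Summing: E[X] = C(40, 6) · 2^{1 − 15} = 3838380 · 1/16384 = 959595/4096.
Numerically: E[X] ≈ 234.27612.

E[X] = C(40,6)·2^(1−C(6,2)) = 959595/4096 ≈ 234.27612.


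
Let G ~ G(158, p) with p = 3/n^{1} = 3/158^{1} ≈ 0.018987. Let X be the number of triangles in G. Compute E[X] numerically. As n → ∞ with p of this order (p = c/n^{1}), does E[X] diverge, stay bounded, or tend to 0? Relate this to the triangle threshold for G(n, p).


Number of potential triangles: C(158, 3) = 644956.
Each occurs with probability p³ ≈ (0.018987)³ ≈ 6.8453003e-06.
By linearity: E[X] = C(158, 3)·p³ ≈ 644956 · 6.8453003e-06 ≈ 4.41492.
Here α = 1, so p = 3/n is exactly at the triangle threshold p ~ 1/n. Asymptotically E[X] → c³/6 = 3³/6 = 9/2 ≈ 4.50000, a bounded constant. In this regime the triangle count is asymptotically Poisson(c³/6).

E[X] ≈ 4.41492; in regime p = Θ(1/n^{1}) E[X] stays bounded (at the triangle threshold p ~ 1/n).


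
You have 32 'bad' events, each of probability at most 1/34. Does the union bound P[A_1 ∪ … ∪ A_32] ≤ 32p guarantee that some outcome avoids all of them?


Union bound: P[∪_{i=1}^{32} A_i] ≤ Σ_i P[A_i] ≤ 32·p = 32·(1/34) = 16/17.
Numerically: 16/17 ≈ 0.9412.
Is 16/17 < 1? YES.
Since P[∪ A_i] ≤ 16/17 < 1, the complement has P[∩ A_i^c] ≥ 1 − 16/17 = 1/17 > 0, so some outcome avoids every A_i.

32·p = 16/17 ≈ 0.9412; existence CERTIFIED by the union bound.


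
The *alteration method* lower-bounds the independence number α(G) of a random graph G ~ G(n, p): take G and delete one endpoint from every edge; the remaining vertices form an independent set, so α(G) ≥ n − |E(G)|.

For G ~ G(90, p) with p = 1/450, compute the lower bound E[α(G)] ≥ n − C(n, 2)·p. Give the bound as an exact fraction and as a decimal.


E[|E(G)|] = C(90, 2)·p = 4005 · (1/450) = 89/10.
E[α(G)] ≥ n − E[|E(G)|] = 90 − 89/10 = 811/10.
Numerically: ≈ 81.10000.
(This is only a lower bound; the true E[α(G)] may be larger.)

E[α(G)] ≥ 811/10 ≈ 81.10000.


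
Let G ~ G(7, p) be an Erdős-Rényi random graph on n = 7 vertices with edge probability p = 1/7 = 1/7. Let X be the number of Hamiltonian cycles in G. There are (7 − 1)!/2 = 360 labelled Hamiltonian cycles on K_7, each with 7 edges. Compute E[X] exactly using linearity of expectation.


K_7 has (7 − 1)!/2 = 360 labelled Hamiltonian cycles.
For each such Hamiltonian cycle H, let X_H = 1 if all 7 edges of H are present in G. Then P[X_H = 1] = p^{7} = (1/7)^{7} = 1/823543.
Summing the indicators: E[X] = Σ_H E[X_H] = 360 · p^{7} = 360 · 1/823543 = 360/823543.
Numerically: E[X] ≈ 0.00043714.

E[X] = 360 · (1/7)^{7} = 360/823543 ≈ 0.00043714.


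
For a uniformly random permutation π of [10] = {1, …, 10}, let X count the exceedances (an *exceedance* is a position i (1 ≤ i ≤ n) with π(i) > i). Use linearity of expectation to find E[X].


Write X = Σ_{i=1}^{10} X_i, where X_i = 1_{π(i) > i}.
For each fixed i, π(i) is uniform over {1, …, 10} (marginal of a uniform permutation), so P[π(i) > i] = (n − i)/n. Summing: Σ_{i=1}^{10} (n − i)/n = (0 + 1 + … + 9)/10 = 10(10 − 1)/(2·10) = (10 − 1)/2.
Hence E[X] = Σ_{i=1}^{10} (10 − i)/10 = 9/2 ≈ 4.500000.

E[X] = 9/2 = 4.500000.


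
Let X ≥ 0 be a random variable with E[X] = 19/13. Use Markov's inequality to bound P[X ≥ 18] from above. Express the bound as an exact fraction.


μ = E[X] = 19/13, a = 18.
Markov: P[X ≥ 18] ≤ μ/a = (19/13)/18 = 19/234.
Numerically: ≈ 0.08120.
(Since a = 18 > μ = 1.46154, the bound 19/234 is < 1 and informative.)

P[X ≥ 18] ≤ 19/234 ≈ 0.08120.


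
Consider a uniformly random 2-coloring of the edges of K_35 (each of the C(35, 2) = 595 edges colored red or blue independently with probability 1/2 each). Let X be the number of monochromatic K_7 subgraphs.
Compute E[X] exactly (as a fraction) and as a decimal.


Let X = Σ_S X_S over the C(35, 7) = 6724520 subsets S of size 7, where X_S = 1 if the K_7 on S is monochromatic.
For a fixed S, the K_7 on S has C(7, 2) = 21 edges. P[all 21 edges red] = (1/2)^21, and likewise for blue, so P[monochromatic] = 2·(1/2)^21 = 2^{1 − 21} = 1/1048576.
By linearity of expectation: E[X] = C(35, 7) · 2^{1 − 21} = 6724520 · 1/1048576 = 840565/131072.
Numerically: E[X] ≈ 6.413.

E[X] = C(35,7)·2^(1−C(7,2)) = 840565/131072 ≈ 6.413.


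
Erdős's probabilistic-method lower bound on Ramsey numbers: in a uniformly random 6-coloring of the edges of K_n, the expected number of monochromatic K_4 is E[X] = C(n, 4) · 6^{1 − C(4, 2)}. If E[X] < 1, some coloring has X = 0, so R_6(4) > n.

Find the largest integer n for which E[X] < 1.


We need C(n, 4) · 6^{1 − 6} < 1, i.e. C(n, 4) < 6^{6 − 1} = 7776.
Check values of n near the boundary:
  n = 19: C(19, 4) = 3876; 3876 < 7776? YES
  n = 20: C(20, 4) = 4845; 4845 < 7776? YES
  n = 21: C(21, 4) = 5985; 5985 < 7776? YES
  n = 22: C(22, 4) = 7315; 7315 < 7776? YES
  n = 23: C(23, 4) = 8855; 8855 < 7776? NO
  n = 24: C(24, 4) = 10626; 10626 < 7776? NO
The largest n with C(n, 4) < 7776 is n = 22 (where E[X] = 7315/7776 ≈ 0.9407150). Hence R_6(4) > 22, i.e. R_6(4) ≥ 23.

Largest n = 22; hence R_6(4) > 22.


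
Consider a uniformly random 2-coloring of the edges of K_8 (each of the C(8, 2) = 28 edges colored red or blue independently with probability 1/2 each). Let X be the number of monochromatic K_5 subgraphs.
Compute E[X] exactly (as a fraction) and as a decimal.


Let X = Σ_S X_S over the C(8, 5) = 56 subsets S of size 5, where X_S = 1 if the K_5 on S is monochromatic.
For a fixed S, the K_5 on S has C(5, 2) = 10 edges. P[all 10 edges red] = (1/2)^10, and likewise for blue, so P[monochromatic] = 2·(1/2)^10 = 2^{1 − 10} = 1/512.
By linearity: E[X] = C(8, 5) · 2^{1 − 10} = 56 · 1/512 = 7/64.
Numerically: E[X] ≈ 0.109375.

E[X] = C(8,5)·2^(1−C(5,2)) = 7/64 ≈ 0.109375.


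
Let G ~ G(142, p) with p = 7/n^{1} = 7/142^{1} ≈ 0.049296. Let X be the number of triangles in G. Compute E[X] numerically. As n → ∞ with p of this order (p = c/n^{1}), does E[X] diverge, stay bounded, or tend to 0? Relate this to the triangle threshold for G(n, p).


Number of potential triangles: C(142, 3) = 467180.
Each occurs with probability p³ ≈ (0.049296)³ ≈ 1.1979235e-04.
By linearity: E[X] = C(142, 3)·p³ ≈ 467180 · 1.1979235e-04 ≈ 55.96459.
Here α = 1, so p = 7/n is exactly at the triangle threshold p ~ 1/n. Asymptotically E[X] → c³/6 = 7³/6 = 343/6 ≈ 57.16667, a bounded constant. In this regime the triangle count is asymptotically Poisson(c³/6).

E[X] ≈ 55.96459; in regime p = Θ(1/n^{1}) E[X] stays bounded (at the triangle threshold p ~ 1/n).


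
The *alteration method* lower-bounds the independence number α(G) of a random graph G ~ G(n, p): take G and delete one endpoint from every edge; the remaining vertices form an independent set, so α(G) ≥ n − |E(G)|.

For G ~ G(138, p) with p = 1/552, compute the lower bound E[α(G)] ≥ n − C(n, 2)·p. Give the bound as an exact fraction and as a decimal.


E[|E(G)|] = C(138, 2)·p = 9453 · (1/552) = 137/8.
E[α(G)] ≥ n − E[|E(G)|] = 138 − 137/8 = 967/8.
Numerically: ≈ 120.8750.
(This is only a lower bound; the true E[α(G)] may be larger.)

E[α(G)] ≥ 967/8 ≈ 120.8750.


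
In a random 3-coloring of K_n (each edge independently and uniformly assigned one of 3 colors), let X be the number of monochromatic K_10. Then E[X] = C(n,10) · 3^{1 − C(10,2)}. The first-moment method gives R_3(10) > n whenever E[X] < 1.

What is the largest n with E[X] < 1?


We need C(n, 10) · 3^{1 − 45} < 1, i.e. C(n, 10) < 3^{45 − 1} = 984770902183611232881.
Check values of n near the boundary:
  n = 569: C(569, 10) = 905357721286137524328; 905357721286137524328 < 984770902183611232881? YES
  n = 570: C(570, 10) = 921524823451961408691; 921524823451961408691 < 984770902183611232881? YES
  n = 571: C(571, 10) = 937951290893172842001; 937951290893172842001 < 984770902183611232881? YES
  n = 572: C(572, 10) = 954640815642161682606; 954640815642161682606 < 984770902183611232881? YES
  n = 573: C(573, 10) = 971597135635805762226; 971597135635805762226 < 984770902183611232881? YES
  n = 574: C(574, 10) = 988824035203816502691; 988824035203816502691 < 984770902183611232881? NO
  n = 575: C(575, 10) = 1006325345561406175305; 1006325345561406175305 < 984770902183611232881? NO
The largest n with C(n, 10) < 984770902183611232881 is n = 573 (where E[X] = 35985079097622435638/36472996377170786403 ≈ 0.98662). Hence R_3(10) > 573, i.e. R_3(10) ≥ 574.

Largest n = 573; hence R_3(10) > 573.


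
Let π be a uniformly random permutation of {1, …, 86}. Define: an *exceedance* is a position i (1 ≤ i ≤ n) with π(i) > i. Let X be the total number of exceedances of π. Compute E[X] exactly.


Write X = Σ_{i=1}^{86} X_i, where X_i = 1_{π(i) > i}.
For each fixed i, π(i) is uniform over {1, …, 86} (marginal of a uniform permutation), so P[π(i) > i] = (n − i)/n. Summing: Σ_{i=1}^{86} (n − i)/n = (0 + 1 + … + 85)/86 = 86(86 − 1)/(2·86) = (86 − 1)/2.
Hence E[X] = Σ_{i=1}^{86} (86 − i)/86 = 85/2 ≈ 42.500000.

E[X] = 85/2 = 42.500000.


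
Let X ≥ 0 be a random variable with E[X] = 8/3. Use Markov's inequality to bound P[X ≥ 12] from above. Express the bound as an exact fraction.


μ = E[X] = 8/3, a = 12.
Markov: P[X ≥ 12] ≤ μ/a = (8/3)/12 = 2/9.
Numerically: ≈ 0.2222.
(Since a = 12 > μ = 2.6667, the bound 2/9 is < 1 and informative.)

P[X ≥ 12] ≤ 2/9 ≈ 0.2222.


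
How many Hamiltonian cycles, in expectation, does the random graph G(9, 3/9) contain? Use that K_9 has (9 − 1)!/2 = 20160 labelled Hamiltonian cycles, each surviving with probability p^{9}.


K_9 has (9 − 1)!/2 = 20160 labelled Hamiltonian cycles.
For each such Hamiltonian cycle H, let X_H = 1 if all 9 edges of H are present in G. Then P[X_H = 1] = p^{9} = (1/3)^{9} = 1/19683.
Summing the indicators: E[X] = Σ_H E[X_H] = 20160 · p^{9} = 20160 · 1/19683 = 2240/2187.
Numerically: E[X] ≈ 1.02423.

E[X] = 20160 · (1/3)^{9} = 2240/2187 ≈ 1.02423.


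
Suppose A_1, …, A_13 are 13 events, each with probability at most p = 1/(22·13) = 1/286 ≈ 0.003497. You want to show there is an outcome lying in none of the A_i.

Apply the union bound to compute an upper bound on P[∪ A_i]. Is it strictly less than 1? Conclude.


Union bound: P[∪_{i=1}^{13} A_i] ≤ Σ_i P[A_i] ≤ 13·p = 13·(1/286) = 1/22.
Numerically: 1/22 ≈ 0.045455.
Is 1/22 < 1? YES.
Since P[∪ A_i] ≤ 1/22 < 1, the complement has P[∩ A_i^c] ≥ 1 − 1/22 = 21/22 > 0, so some outcome avoids every A_i.

13·p = 1/22 ≈ 0.045455; existence CERTIFIED by the union bound.


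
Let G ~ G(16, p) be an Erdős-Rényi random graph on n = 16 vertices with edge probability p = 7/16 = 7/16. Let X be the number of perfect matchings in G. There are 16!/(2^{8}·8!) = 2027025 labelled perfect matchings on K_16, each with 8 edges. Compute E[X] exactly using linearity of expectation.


K_16 has 16!/(2^{8}·8!) = 2027025 labelled perfect matchings.
For each such perfect matching H, let X_H = 1 if all 8 edges of H are present in G. Then P[X_H = 1] = p^{8} = (7/16)^{8} = 5764801/4294967296.
Summing the indicators: E[X] = Σ_H E[X_H] = 2027025 · p^{8} = 2027025 · 5764801/4294967296 = 11685395747025/4294967296.
Numerically: E[X] ≈ 2.72e+03.

E[X] = 2027025 · (7/16)^{8} = 11685395747025/4294967296 ≈ 2.72e+03.


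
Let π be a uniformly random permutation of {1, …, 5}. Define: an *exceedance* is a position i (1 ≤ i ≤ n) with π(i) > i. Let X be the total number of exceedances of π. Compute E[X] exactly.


Write X = Σ_{i=1}^{5} X_i, where X_i = 1_{π(i) > i}.
For each fixed i, π(i) is uniform over {1, …, 5} (marginal of a uniform permutation), so P[π(i) > i] = (n − i)/n. Summing: Σ_{i=1}^{5} (n − i)/n = (0 + 1 + … + 4)/5 = 5(5 − 1)/(2·5) = (5 − 1)/2.
Hence E[X] = Σ_{i=1}^{5} (5 − i)/5 = 2 ≈ 2.000000.

E[X] = 2 = 2.000000.


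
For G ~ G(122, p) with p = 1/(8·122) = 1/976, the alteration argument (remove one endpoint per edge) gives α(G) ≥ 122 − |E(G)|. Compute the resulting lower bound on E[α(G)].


E[|E(G)|] = C(122, 2)·p = 7381 · (1/976) = 121/16.
E[α(G)] ≥ n − E[|E(G)|] = 122 − 121/16 = 1831/16.
Numerically: ≈ 114.437500.
(This is only a lower bound; the true E[α(G)] may be larger.)

E[α(G)] ≥ 1831/16 ≈ 114.437500.


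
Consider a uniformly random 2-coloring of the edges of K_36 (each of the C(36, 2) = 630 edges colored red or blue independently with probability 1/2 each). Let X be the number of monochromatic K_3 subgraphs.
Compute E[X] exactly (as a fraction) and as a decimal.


Let X = Σ_S X_S over the C(36, 3) = 7140 subsets S of size 3, where X_S = 1 if the K_3 on S is monochromatic.
For a fixed S, the K_3 on S has C(3, 2) = 3 edges. P[all 3 edges red] = (1/2)^3, and likewise for blue, so P[monochromatic] = 2·(1/2)^3 = 2^{1 − 3} = 1/4.
Summing: E[X] = C(36, 3) · 2^{1 − 3} = 7140 · 1/4 = 1785.
Numerically: E[X] ≈ 1785.0000.

E[X] = C(36,3)·2^(1−C(3,2)) = 1785 ≈ 1785.0000.


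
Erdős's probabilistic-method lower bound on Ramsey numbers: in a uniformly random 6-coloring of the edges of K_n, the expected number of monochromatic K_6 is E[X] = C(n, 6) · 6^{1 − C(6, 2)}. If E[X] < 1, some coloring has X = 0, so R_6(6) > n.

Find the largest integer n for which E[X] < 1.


We need C(n, 6) · 6^{1 − 15} < 1, i.e. C(n, 6) < 6^{15 − 1} = 78364164096.
Check values of n near the boundary:
  n = 194: C(194, 6) = 68482017072; 68482017072 < 78364164096? YES
  n = 195: C(195, 6) = 70656049360; 70656049360 < 78364164096? YES
  n = 196: C(196, 6) = 72887293024; 72887293024 < 78364164096? YES
  n = 197: C(197, 6) = 75176946208; 75176946208 < 78364164096? YES
  n = 198: C(198, 6) = 77526225777; 77526225777 < 78364164096? YES
  n = 199: C(199, 6) = 79936367511; 79936367511 < 78364164096? NO
  n = 200: C(200, 6) = 82408626300; 82408626300 < 78364164096? NO
The largest n with C(n, 6) < 78364164096 is n = 198 (where E[X] = 25842075259/26121388032 ≈ 0.989307). Hence R_6(6) > 198, i.e. R_6(6) ≥ 199.

Largest n = 198; hence R_6(6) > 198.


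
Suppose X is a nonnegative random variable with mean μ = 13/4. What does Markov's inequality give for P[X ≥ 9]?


μ = E[X] = 13/4, a = 9.
Markov: P[X ≥ 9] ≤ μ/a = (13/4)/9 = 13/36.
Numerically: ≈ 0.3611.
(Since a = 9 > μ = 3.2500, the bound 13/36 is < 1 and informative.)

P[X ≥ 9] ≤ 13/36 ≈ 0.3611.


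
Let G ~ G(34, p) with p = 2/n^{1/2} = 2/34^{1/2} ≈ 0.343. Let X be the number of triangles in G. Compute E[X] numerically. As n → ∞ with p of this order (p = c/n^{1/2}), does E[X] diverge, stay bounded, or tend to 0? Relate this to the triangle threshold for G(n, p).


Number of potential triangles: C(34, 3) = 5984.
Each occurs with probability p³ ≈ (0.343)³ ≈ 4.03526e-02.
By linearity: E[X] = C(34, 3)·p³ ≈ 5984 · 4.03526e-02 ≈ 241.470.
Since α = 1/2 < 1, p = c/n^{1/2} ≫ 1/n is above the triangle threshold p ~ 1/n. Asymptotically E[X] ~ (c³/6)·n^{3(1−α)} = (2³/6)·n^{1.5} → ∞; triangles are abundant w.h.p.

E[X] ≈ 241.470; in regime p = Θ(1/n^{1/2}) E[X] diverges (above the triangle threshold p ~ 1/n).


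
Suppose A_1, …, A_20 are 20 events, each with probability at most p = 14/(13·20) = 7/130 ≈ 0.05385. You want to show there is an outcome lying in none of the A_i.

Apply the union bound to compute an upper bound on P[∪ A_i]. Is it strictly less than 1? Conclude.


Union bound: P[∪_{i=1}^{20} A_i] ≤ Σ_i P[A_i] ≤ 20·p = 20·(7/130) = 14/13.
Numerically: 14/13 ≈ 1.07692.
Is 14/13 < 1? NO.
Since the bound 14/13 is ≥ 1, the union bound is uninformative here; it does NOT by itself certify existence.

20·p = 14/13 ≈ 1.07692; existence NOT certified by the union bound.


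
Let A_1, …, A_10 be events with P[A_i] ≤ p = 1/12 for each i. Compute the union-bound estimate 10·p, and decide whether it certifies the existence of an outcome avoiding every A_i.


Union bound: P[∪_{i=1}^{10} A_i] ≤ Σ_i P[A_i] ≤ 10·p = 10·(1/12) = 5/6.
Numerically: 5/6 ≈ 0.8333333.
Is 5/6 < 1? YES.
Since P[∪ A_i] ≤ 5/6 < 1, the complement has P[∩ A_i^c] ≥ 1 − 5/6 = 1/6 > 0, so some outcome avoids every A_i.

10·p = 5/6 ≈ 0.8333333; existence CERTIFIED by the union bound.


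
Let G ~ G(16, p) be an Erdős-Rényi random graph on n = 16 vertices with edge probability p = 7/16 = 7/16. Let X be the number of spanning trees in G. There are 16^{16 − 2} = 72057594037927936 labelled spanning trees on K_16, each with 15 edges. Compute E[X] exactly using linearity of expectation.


K_16 has 16^{16 − 2} = 72057594037927936 labelled spanning trees.
For each such spanning tree H, let X_H = 1 if all 15 edges of H are present in G. Then P[X_H = 1] = p^{15} = (7/16)^{15} = 4747561509943/1152921504606846976.
By linearity of expectation: E[X] = Σ_H E[X_H] = 72057594037927936 · p^{15} = 72057594037927936 · 4747561509943/1152921504606846976 = 4747561509943/16.
Numerically: E[X] ≈ 2.967e+11.

E[X] = 72057594037927936 · (7/16)^{15} = 4747561509943/16 ≈ 2.967e+11.


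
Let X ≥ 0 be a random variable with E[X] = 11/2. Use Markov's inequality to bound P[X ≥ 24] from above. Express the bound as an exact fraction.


μ = E[X] = 11/2, a = 24.
Markov: P[X ≥ 24] ≤ μ/a = (11/2)/24 = 11/48.
Numerically: ≈ 0.2292.
(Since a = 24 > μ = 5.5000, the bound 11/48 is < 1 and informative.)

P[X ≥ 24] ≤ 11/48 ≈ 0.2292.


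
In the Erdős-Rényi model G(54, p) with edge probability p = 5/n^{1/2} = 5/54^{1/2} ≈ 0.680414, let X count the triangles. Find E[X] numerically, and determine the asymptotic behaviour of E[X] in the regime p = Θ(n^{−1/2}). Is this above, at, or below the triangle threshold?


Number of potential triangles: C(54, 3) = 24804.
Each occurs with probability p³ ≈ (0.680414)³ ≈ 3.15006397e-01.
By linearity: E[X] = C(54, 3)·p³ ≈ 24804 · 3.15006397e-01 ≈ 7813.418670.
Since α = 1/2 < 1, p = c/n^{1/2} ≫ 1/n is above the triangle threshold p ~ 1/n. Asymptotically E[X] ~ (c³/6)·n^{3(1−α)} = (5³/6)·n^{1.5} → ∞; triangles are abundant w.h.p.

E[X] ≈ 7813.418670; in regime p = Θ(1/n^{1/2}) E[X] diverges (above the triangle threshold p ~ 1/n).


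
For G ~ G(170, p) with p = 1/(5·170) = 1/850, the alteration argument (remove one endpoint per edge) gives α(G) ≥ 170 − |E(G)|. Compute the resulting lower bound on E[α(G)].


E[|E(G)|] = C(170, 2)·p = 14365 · (1/850) = 169/10.
E[α(G)] ≥ n − E[|E(G)|] = 170 − 169/10 = 1531/10.
Numerically: ≈ 153.10000.
(This is only a lower bound; the true E[α(G)] may be larger.)

E[α(G)] ≥ 1531/10 ≈ 153.10000.


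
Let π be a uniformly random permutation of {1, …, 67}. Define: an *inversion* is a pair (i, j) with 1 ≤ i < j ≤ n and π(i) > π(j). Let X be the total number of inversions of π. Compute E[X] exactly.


Write X = Σ X_I over the C(67, 2) = 2211 pairs i < j, with X_I the indicator of one inversion.
There are 2211 indicators.
For each fixed pair i < j, the values π(i) and π(j) are two distinct elements of {1, …, 67} in uniformly random order; by symmetry P[π(i) > π(j)] = 1/2.
By linearity: E[X] = 2211 · (1/2) = C(67, 2) · (1/2) = 2211/2 = 2211/2 ≈ 1105.500000.

E[X] = 2211/2 = 1105.500000.


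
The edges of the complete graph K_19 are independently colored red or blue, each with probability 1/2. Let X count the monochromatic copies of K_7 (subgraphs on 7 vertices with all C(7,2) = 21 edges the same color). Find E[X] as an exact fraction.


Let X = Σ_S X_S over the C(19, 7) = 50388 subsets S of size 7, where X_S = 1 if the K_7 on S is monochromatic.
For a fixed S, the K_7 on S has C(7, 2) = 21 edges. P[all 21 edges red] = (1/2)^21, and likewise for blue, so P[monochromatic] = 2·(1/2)^21 = 2^{1 − 21} = 1/1048576.
By linearity of expectation: E[X] = C(19, 7) · 2^{1 − 21} = 50388 · 1/1048576 = 12597/262144.
Numerically: E[X] ≈ 0.048.

E[X] = C(19,7)·2^(1−C(7,2)) = 12597/262144 ≈ 0.048.


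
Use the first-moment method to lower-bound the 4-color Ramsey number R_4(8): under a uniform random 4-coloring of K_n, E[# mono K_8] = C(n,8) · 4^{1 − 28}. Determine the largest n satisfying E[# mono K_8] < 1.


We need C(n, 8) · 4^{1 − 28} < 1, i.e. C(n, 8) < 4^{28 − 1} = 18014398509481984.
Check values of n near the boundary:
  n = 404: C(404, 8) = 16415071523485570; 16415071523485570 < 18014398509481984? YES
  n = 405: C(405, 8) = 16745853821188050; 16745853821188050 < 18014398509481984? YES
  n = 406: C(406, 8) = 17082453897995850; 17082453897995850 < 18014398509481984? YES
  n = 407: C(407, 8) = 17424959239309050; 17424959239309050 < 18014398509481984? YES
  n = 408: C(408, 8) = 17773458424095231; 17773458424095231 < 18014398509481984? YES
  n = 409: C(409, 8) = 18128041135797879; 18128041135797879 < 18014398509481984? NO
The largest n with C(n, 8) < 18014398509481984 is n = 408 (where E[X] = 17773458424095231/18014398509481984 ≈ 0.986625). Hence R_4(8) > 408, i.e. R_4(8) ≥ 409.

Largest n = 408; hence R_4(8) > 408.


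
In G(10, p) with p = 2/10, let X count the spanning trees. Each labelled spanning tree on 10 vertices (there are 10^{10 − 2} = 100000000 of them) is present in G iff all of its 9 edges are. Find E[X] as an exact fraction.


K_10 has 10^{10 − 2} = 100000000 labelled spanning trees.
For each such spanning tree H, let X_H = 1 if all 9 edges of H are present in G. Then P[X_H = 1] = p^{9} = (1/5)^{9} = 1/1953125.
By linearity: E[X] = Σ_H E[X_H] = 100000000 · p^{9} = 100000000 · 1/1953125 = 256/5.
Numerically: E[X] ≈ 51.2.

E[X] = 100000000 · (1/5)^{9} = 256/5 ≈ 51.2.


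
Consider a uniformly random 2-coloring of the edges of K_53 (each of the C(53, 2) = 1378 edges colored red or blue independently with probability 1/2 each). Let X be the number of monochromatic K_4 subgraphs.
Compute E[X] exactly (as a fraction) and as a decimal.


Let X = Σ_S X_S over the C(53, 4) = 292825 subsets S of size 4, where X_S = 1 if the K_4 on S is monochromatic.
For a fixed S, the K_4 on S has C(4, 2) = 6 edges. P[all 6 edges red] = (1/2)^6, and likewise for blue, so P[monochromatic] = 2·(1/2)^6 = 2^{1 − 6} = 1/32.
By linearity of expectation: E[X] = C(53, 4) · 2^{1 − 6} = 292825 · 1/32 = 292825/32.
Numerically: E[X] ≈ 9150.781250.

E[X] = C(53,4)·2^(1−C(4,2)) = 292825/32 ≈ 9150.781250.


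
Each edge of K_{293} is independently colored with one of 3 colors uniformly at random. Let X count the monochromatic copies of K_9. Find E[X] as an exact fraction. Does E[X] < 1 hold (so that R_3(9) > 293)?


E[X] = C(293, 9) · 3^{1 − 36} = 38740172144007620 · 3^{−35} = 38740172144007620/50031545098999707.
As a reduced fraction: E[X] = 38740172144007620/50031545098999707 ≈ 0.774.
Is E[X] < 1? YES.
Since E[X] < 1, there exists a 3-coloring of K_{293} with no monochromatic K_9; hence R_3(9) > 293.

E[X] = 38740172144007620/50031545098999707 ≈ 0.774; E[X] < 1, so R_3(9) > 293.


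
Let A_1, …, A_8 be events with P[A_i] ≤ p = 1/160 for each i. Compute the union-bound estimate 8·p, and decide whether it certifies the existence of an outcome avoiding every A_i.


Union bound: P[∪_{i=1}^{8} A_i] ≤ Σ_i P[A_i] ≤ 8·p = 8·(1/160) = 1/20.
Numerically: 1/20 ≈ 0.050.
Is 1/20 < 1? YES.
Since P[∪ A_i] ≤ 1/20 < 1, the complement has P[∩ A_i^c] ≥ 1 − 1/20 = 19/20 > 0, so some outcome avoids every A_i.

8·p = 1/20 ≈ 0.050; existence CERTIFIED by the union bound.


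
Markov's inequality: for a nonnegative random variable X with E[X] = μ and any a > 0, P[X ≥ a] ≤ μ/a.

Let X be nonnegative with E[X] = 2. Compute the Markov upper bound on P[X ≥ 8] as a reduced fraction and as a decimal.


μ = E[X] = 2, a = 8.
Markov: P[X ≥ 8] ≤ μ/a = (2)/8 = 1/4.
Numerically: ≈ 0.25000.
(Since a = 8 > μ = 2.00000, the bound 1/4 is < 1 and informative.)

P[X ≥ 8] ≤ 1/4 ≈ 0.25000.


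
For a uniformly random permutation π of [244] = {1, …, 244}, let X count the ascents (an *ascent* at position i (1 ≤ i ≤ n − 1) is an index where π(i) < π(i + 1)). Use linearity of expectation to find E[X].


Write X = Σ X_I over i = 1, …, 243, with X_I the indicator of one ascent.
There are 243 indicators.
For each fixed i, the pair (π(i), π(i+1)) is a uniformly random ordered pair of distinct values from {1, …, 244}; by symmetry P[π(i) < π(i+1)] = 1/2.
By linearity: E[X] = 243 · (1/2) = (244 − 1) · (1/2) = 243/2 ≈ 121.50000.

E[X] = 243/2 = 121.50000.


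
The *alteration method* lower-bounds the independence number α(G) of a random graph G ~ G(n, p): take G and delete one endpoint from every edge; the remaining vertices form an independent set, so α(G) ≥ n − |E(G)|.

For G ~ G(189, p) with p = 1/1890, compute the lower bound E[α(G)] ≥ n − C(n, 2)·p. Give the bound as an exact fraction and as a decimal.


E[|E(G)|] = C(189, 2)·p = 17766 · (1/1890) = 47/5.
E[α(G)] ≥ n − E[|E(G)|] = 189 − 47/5 = 898/5.
Numerically: ≈ 179.60000.
(This is only a lower bound; the true E[α(G)] may be larger.)

E[α(G)] ≥ 898/5 ≈ 179.60000.


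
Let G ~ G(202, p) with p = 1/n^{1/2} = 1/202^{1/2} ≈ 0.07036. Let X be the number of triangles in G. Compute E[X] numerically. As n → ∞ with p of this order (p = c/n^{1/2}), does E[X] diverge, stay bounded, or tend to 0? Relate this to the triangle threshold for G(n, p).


Number of potential triangles: C(202, 3) = 1353400.
Each occurs with probability p³ ≈ (0.07036)³ ≈ 3.4831562e-04.
By linearity: E[X] = C(202, 3)·p³ ≈ 1353400 · 3.4831562e-04 ≈ 471.41035.
Since α = 1/2 < 1, p = c/n^{1/2} ≫ 1/n is above the triangle threshold p ~ 1/n. Asymptotically E[X] ~ (c³/6)·n^{3(1−α)} = (1³/6)·n^{1.5} → ∞; triangles are abundant w.h.p.

E[X] ≈ 471.41035; in regime p = Θ(1/n^{1/2}) E[X] diverges (above the triangle threshold p ~ 1/n).


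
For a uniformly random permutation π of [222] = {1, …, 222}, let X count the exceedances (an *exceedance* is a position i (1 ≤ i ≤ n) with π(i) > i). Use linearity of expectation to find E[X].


Write X = Σ_{i=1}^{222} X_i, where X_i = 1_{π(i) > i}.
For each fixed i, π(i) is uniform over {1, …, 222} (marginal of a uniform permutation), so P[π(i) > i] = (n − i)/n. Summing: Σ_{i=1}^{222} (n − i)/n = (0 + 1 + … + 221)/222 = 222(222 − 1)/(2·222) = (222 − 1)/2.
Hence E[X] = Σ_{i=1}^{222} (222 − i)/222 = 221/2 ≈ 110.50000.

E[X] = 221/2 = 110.50000.


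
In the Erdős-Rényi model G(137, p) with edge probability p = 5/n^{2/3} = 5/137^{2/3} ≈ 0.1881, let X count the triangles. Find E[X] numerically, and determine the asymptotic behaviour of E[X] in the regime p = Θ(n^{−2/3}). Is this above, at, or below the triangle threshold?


Number of potential triangles: C(137, 3) = 419220.
Each occurs with probability p³ ≈ (0.1881)³ ≈ 6.659918e-03.
By linearity: E[X] = C(137, 3)·p³ ≈ 419220 · 6.659918e-03 ≈ 2791.9708.
Since α = 2/3 < 1, p = c/n^{2/3} ≫ 1/n is above the triangle threshold p ~ 1/n. Asymptotically E[X] ~ (c³/6)·n^{3(1−α)} = (5³/6)·n^{1} → ∞; triangles are abundant w.h.p.

E[X] ≈ 2791.9708; in regime p = Θ(1/n^{2/3}) E[X] diverges (above the triangle threshold p ~ 1/n).


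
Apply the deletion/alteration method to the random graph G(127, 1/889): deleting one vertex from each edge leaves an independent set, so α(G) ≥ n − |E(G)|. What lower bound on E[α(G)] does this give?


E[|E(G)|] = C(127, 2)·p = 8001 · (1/889) = 9.
E[α(G)] ≥ n − E[|E(G)|] = 127 − 9 = 118.
Numerically: ≈ 118.0000.
(This is only a lower bound; the true E[α(G)] may be larger.)

E[α(G)] ≥ 118 ≈ 118.0000.


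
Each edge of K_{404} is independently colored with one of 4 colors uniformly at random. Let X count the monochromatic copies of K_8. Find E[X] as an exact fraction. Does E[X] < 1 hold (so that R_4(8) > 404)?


E[X] = C(404, 8) · 4^{1 − 28} = 16415071523485570 · 4^{−27} = 16415071523485570/18014398509481984.
As a reduced fraction: E[X] = 8207535761742785/9007199254740992 ≈ 0.9112195.
Is E[X] < 1? YES.
Since E[X] < 1, there exists a 4-coloring of K_{404} with no monochromatic K_8; hence R_4(8) > 404.

E[X] = 8207535761742785/9007199254740992 ≈ 0.9112195; E[X] < 1, so R_4(8) > 404.


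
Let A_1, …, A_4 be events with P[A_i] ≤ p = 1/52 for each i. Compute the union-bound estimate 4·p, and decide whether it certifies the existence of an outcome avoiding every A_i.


Union bound: P[∪_{i=1}^{4} A_i] ≤ Σ_i P[A_i] ≤ 4·p = 4·(1/52) = 1/13.
Numerically: 1/13 ≈ 0.077.
Is 1/13 < 1? YES.
Since P[∪ A_i] ≤ 1/13 < 1, the complement has P[∩ A_i^c] ≥ 1 − 1/13 = 12/13 > 0, so some outcome avoids every A_i.

4·p = 1/13 ≈ 0.077; existence CERTIFIED by the union bound.


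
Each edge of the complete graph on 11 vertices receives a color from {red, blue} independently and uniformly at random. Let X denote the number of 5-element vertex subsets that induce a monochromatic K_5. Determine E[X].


Let X = Σ_S X_S over the C(11, 5) = 462 subsets S of size 5, where X_S = 1 if the K_5 on S is monochromatic.
For a fixed S, the K_5 on S has C(5, 2) = 10 edges. P[all 10 edges red] = (1/2)^10, and likewise for blue, so P[monochromatic] = 2·(1/2)^10 = 2^{1 − 10} = 1/512.
Summing: E[X] = C(11, 5) · 2^{1 − 10} = 462 · 1/512 = 231/256.
Numerically: E[X] ≈ 0.902344.

E[X] = C(11,5)·2^(1−C(5,2)) = 231/256 ≈ 0.902344.


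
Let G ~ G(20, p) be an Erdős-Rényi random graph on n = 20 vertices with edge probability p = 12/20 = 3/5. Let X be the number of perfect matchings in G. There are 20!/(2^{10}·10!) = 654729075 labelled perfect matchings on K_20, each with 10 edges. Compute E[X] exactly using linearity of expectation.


K_20 has 20!/(2^{10}·10!) = 654729075 labelled perfect matchings.
For each such perfect matching H, let X_H = 1 if all 10 edges of H are present in G. Then P[X_H = 1] = p^{10} = (3/5)^{10} = 59049/9765625.
By linearity: E[X] = Σ_H E[X_H] = 654729075 · p^{10} = 654729075 · 59049/9765625 = 1546443885987/390625.
Numerically: E[X] ≈ 3.959e+06.

E[X] = 654729075 · (3/5)^{10} = 1546443885987/390625 ≈ 3.959e+06.


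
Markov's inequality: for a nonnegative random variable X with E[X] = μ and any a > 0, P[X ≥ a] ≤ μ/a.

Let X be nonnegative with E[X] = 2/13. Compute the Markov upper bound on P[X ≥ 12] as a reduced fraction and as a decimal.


μ = E[X] = 2/13, a = 12.
Markov: P[X ≥ 12] ≤ μ/a = (2/13)/12 = 1/78.
Numerically: ≈ 0.0128.
(Since a = 12 > μ = 0.1538, the bound 1/78 is < 1 and informative.)

P[X ≥ 12] ≤ 1/78 ≈ 0.0128.


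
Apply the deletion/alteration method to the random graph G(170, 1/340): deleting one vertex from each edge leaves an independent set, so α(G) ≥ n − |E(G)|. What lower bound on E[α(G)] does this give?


E[|E(G)|] = C(170, 2)·p = 14365 · (1/340) = 169/4.
E[α(G)] ≥ n − E[|E(G)|] = 170 − 169/4 = 511/4.
Numerically: ≈ 127.75000.
(This is only a lower bound; the true E[α(G)] may be larger.)

E[α(G)] ≥ 511/4 ≈ 127.75000.


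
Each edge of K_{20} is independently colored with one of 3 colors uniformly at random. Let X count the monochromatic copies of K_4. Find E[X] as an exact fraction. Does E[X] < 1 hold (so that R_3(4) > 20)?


E[X] = C(20, 4) · 3^{1 − 6} = 4845 · 3^{−5} = 4845/243.
As a reduced fraction: E[X] = 1615/81 ≈ 19.938272.
Is E[X] < 1? NO.
Since E[X] ≥ 1, the first-moment bound is inconclusive at n = 20; it does NOT by itself certify R_3(4) > 20.

E[X] = 1615/81 ≈ 19.938272; E[X] ≥ 1; first-moment method inconclusive here.


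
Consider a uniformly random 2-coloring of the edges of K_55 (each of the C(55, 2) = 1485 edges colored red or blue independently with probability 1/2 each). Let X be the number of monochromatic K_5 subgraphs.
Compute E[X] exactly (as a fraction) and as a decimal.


Let X = Σ_S X_S over the C(55, 5) = 3478761 subsets S of size 5, where X_S = 1 if the K_5 on S is monochromatic.
For a fixed S, the K_5 on S has C(5, 2) = 10 edges. P[all 10 edges red] = (1/2)^10, and likewise for blue, so P[monochromatic] = 2·(1/2)^10 = 2^{1 − 10} = 1/512.
By linearity: E[X] = C(55, 5) · 2^{1 − 10} = 3478761 · 1/512 = 3478761/512.
Numerically: E[X] ≈ 6794.45508.

E[X] = C(55,5)·2^(1−C(5,2)) = 3478761/512 ≈ 6794.45508.


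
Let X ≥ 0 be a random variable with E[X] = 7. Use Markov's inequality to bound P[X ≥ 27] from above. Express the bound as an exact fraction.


μ = E[X] = 7, a = 27.
Markov: P[X ≥ 27] ≤ μ/a = (7)/27 = 7/27.
Numerically: ≈ 0.2593.
(Since a = 27 > μ = 7.0000, the bound 7/27 is < 1 and informative.)

P[X ≥ 27] ≤ 7/27 ≈ 0.2593.


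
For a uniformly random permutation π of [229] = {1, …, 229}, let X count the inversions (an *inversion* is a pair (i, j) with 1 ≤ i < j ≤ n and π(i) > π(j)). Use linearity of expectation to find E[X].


Write X = Σ X_I over the C(229, 2) = 26106 pairs i < j, with X_I the indicator of one inversion.
There are 26106 indicators.
For each fixed pair i < j, the values π(i) and π(j) are two distinct elements of {1, …, 229} in uniformly random order; by symmetry P[π(i) > π(j)] = 1/2.
By linearity: E[X] = 26106 · (1/2) = C(229, 2) · (1/2) = 26106/2 = 13053 ≈ 13053.00000.

E[X] = 13053 = 13053.00000.


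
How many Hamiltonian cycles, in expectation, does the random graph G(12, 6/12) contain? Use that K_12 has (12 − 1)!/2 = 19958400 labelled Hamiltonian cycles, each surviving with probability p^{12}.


K_12 has (12 − 1)!/2 = 19958400 labelled Hamiltonian cycles.
For each such Hamiltonian cycle H, let X_H = 1 if all 12 edges of H are present in G. Then P[X_H = 1] = p^{12} = (1/2)^{12} = 1/4096.
By linearity: E[X] = Σ_H E[X_H] = 19958400 · p^{12} = 19958400 · 1/4096 = 155925/32.
Numerically: E[X] ≈ 4.87e+03.

E[X] = 19958400 · (1/2)^{12} = 155925/32 ≈ 4.87e+03.


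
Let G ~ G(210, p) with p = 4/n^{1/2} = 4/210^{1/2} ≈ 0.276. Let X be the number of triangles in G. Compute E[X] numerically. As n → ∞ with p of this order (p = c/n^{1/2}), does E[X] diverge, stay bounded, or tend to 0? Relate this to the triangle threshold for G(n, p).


Number of potential triangles: C(210, 3) = 1521520.
Each occurs with probability p³ ≈ (0.276)³ ≈ 2.103057e-02.
By linearity: E[X] = C(210, 3)·p³ ≈ 1521520 · 2.103057e-02 ≈ 31998.4320.
Since α = 1/2 < 1, p = c/n^{1/2} ≫ 1/n is above the triangle threshold p ~ 1/n. Asymptotically E[X] ~ (c³/6)·n^{3(1−α)} = (4³/6)·n^{1.5} → ∞; triangles are abundant w.h.p.

E[X] ≈ 31998.4320; in regime p = Θ(1/n^{1/2}) E[X] diverges (above the triangle threshold p ~ 1/n).


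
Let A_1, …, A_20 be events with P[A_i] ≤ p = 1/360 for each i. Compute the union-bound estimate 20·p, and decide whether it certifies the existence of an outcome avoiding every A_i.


Union bound: P[∪_{i=1}^{20} A_i] ≤ Σ_i P[A_i] ≤ 20·p = 20·(1/360) = 1/18.
Numerically: 1/18 ≈ 0.0555556.
Is 1/18 < 1? YES.
Since P[∪ A_i] ≤ 1/18 < 1, the complement has P[∩ A_i^c] ≥ 1 − 1/18 = 17/18 > 0, so some outcome avoids every A_i.

20·p = 1/18 ≈ 0.0555556; existence CERTIFIED by the union bound.


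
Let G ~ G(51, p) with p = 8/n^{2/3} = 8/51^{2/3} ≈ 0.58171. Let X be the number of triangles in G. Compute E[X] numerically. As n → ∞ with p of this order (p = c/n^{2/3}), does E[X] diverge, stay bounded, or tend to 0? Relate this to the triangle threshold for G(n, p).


Number of potential triangles: C(51, 3) = 20825.
Each occurs with probability p³ ≈ (0.58171)³ ≈ 1.9684737e-01.
By linearity: E[X] = C(51, 3)·p³ ≈ 20825 · 1.9684737e-01 ≈ 4099.34641.
Since α = 2/3 < 1, p = c/n^{2/3} ≫ 1/n is above the triangle threshold p ~ 1/n. Asymptotically E[X] ~ (c³/6)·n^{3(1−α)} = (8³/6)·n^{1} → ∞; triangles are abundant w.h.p.

E[X] ≈ 4099.34641; in regime p = Θ(1/n^{2/3}) E[X] diverges (above the triangle threshold p ~ 1/n).


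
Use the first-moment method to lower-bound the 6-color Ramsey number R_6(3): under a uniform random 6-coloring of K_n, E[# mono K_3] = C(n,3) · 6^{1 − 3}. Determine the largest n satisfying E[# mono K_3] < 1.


We need C(n, 3) · 6^{1 − 3} < 1, i.e. C(n, 3) < 6^{3 − 1} = 36.
Check values of n near the boundary:
  n = 3: C(3, 3) = 1; 1 < 36? YES
  n = 4: C(4, 3) = 4; 4 < 36? YES
  n = 5: C(5, 3) = 10; 10 < 36? YES
  n = 6: C(6, 3) = 20; 20 < 36? YES
  n = 7: C(7, 3) = 35; 35 < 36? YES
  n = 8: C(8, 3) = 56; 56 < 36? NO
  n = 9: C(9, 3) = 84; 84 < 36? NO
  n = 10: C(10, 3) = 120; 120 < 36? NO
The largest n with C(n, 3) < 36 is n = 7 (where E[X] = 35/36 ≈ 0.972). Hence R_6(3) > 7, i.e. R_6(3) ≥ 8.

Largest n = 7; hence R_6(3) > 7.


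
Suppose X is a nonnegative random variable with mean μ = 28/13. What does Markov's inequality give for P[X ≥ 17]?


μ = E[X] = 28/13, a = 17.
Markov: P[X ≥ 17] ≤ μ/a = (28/13)/17 = 28/221.
Numerically: ≈ 0.126697.
(Since a = 17 > μ = 2.153846, the bound 28/221 is < 1 and informative.)

P[X ≥ 17] ≤ 28/221 ≈ 0.126697.
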